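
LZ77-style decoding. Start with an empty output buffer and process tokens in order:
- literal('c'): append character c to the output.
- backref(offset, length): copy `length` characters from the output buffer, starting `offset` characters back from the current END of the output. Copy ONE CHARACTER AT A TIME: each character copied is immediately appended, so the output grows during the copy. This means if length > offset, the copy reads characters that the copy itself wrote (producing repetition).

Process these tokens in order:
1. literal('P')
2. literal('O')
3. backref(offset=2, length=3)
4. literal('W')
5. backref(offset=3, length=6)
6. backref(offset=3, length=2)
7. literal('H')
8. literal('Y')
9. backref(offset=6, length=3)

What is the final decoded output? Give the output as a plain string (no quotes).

Answer: POPOPWOPWOPWOPHYPWO

Derivation:
Token 1: literal('P'). Output: "P"
Token 2: literal('O'). Output: "PO"
Token 3: backref(off=2, len=3) (overlapping!). Copied 'POP' from pos 0. Output: "POPOP"
Token 4: literal('W'). Output: "POPOPW"
Token 5: backref(off=3, len=6) (overlapping!). Copied 'OPWOPW' from pos 3. Output: "POPOPWOPWOPW"
Token 6: backref(off=3, len=2). Copied 'OP' from pos 9. Output: "POPOPWOPWOPWOP"
Token 7: literal('H'). Output: "POPOPWOPWOPWOPH"
Token 8: literal('Y'). Output: "POPOPWOPWOPWOPHY"
Token 9: backref(off=6, len=3). Copied 'PWO' from pos 10. Output: "POPOPWOPWOPWOPHYPWO"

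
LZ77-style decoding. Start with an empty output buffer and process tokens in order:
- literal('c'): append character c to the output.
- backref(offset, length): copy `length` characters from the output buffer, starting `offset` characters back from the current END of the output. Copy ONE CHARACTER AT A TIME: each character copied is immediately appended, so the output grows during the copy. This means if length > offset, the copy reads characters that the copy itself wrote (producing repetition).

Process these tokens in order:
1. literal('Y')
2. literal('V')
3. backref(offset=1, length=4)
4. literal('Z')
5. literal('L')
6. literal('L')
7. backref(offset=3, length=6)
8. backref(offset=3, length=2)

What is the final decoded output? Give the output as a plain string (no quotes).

Token 1: literal('Y'). Output: "Y"
Token 2: literal('V'). Output: "YV"
Token 3: backref(off=1, len=4) (overlapping!). Copied 'VVVV' from pos 1. Output: "YVVVVV"
Token 4: literal('Z'). Output: "YVVVVVZ"
Token 5: literal('L'). Output: "YVVVVVZL"
Token 6: literal('L'). Output: "YVVVVVZLL"
Token 7: backref(off=3, len=6) (overlapping!). Copied 'ZLLZLL' from pos 6. Output: "YVVVVVZLLZLLZLL"
Token 8: backref(off=3, len=2). Copied 'ZL' from pos 12. Output: "YVVVVVZLLZLLZLLZL"

Answer: YVVVVVZLLZLLZLLZL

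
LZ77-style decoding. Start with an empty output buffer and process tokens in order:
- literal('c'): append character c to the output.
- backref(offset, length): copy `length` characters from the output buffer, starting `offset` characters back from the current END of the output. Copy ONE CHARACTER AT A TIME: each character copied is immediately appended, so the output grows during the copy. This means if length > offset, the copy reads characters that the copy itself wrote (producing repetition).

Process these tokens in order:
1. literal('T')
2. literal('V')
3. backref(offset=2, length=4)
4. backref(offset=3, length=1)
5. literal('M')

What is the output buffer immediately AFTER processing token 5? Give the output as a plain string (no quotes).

Answer: TVTVTVVM

Derivation:
Token 1: literal('T'). Output: "T"
Token 2: literal('V'). Output: "TV"
Token 3: backref(off=2, len=4) (overlapping!). Copied 'TVTV' from pos 0. Output: "TVTVTV"
Token 4: backref(off=3, len=1). Copied 'V' from pos 3. Output: "TVTVTVV"
Token 5: literal('M'). Output: "TVTVTVVM"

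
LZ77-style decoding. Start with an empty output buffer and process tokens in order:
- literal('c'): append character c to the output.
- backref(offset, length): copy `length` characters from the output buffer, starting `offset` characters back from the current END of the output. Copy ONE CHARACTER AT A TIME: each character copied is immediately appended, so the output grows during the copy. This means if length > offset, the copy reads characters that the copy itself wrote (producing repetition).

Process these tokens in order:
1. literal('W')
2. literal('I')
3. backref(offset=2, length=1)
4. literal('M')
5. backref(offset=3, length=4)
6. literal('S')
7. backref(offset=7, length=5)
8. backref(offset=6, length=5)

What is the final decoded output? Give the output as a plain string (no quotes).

Answer: WIWMIWMISWMIWMSWMIW

Derivation:
Token 1: literal('W'). Output: "W"
Token 2: literal('I'). Output: "WI"
Token 3: backref(off=2, len=1). Copied 'W' from pos 0. Output: "WIW"
Token 4: literal('M'). Output: "WIWM"
Token 5: backref(off=3, len=4) (overlapping!). Copied 'IWMI' from pos 1. Output: "WIWMIWMI"
Token 6: literal('S'). Output: "WIWMIWMIS"
Token 7: backref(off=7, len=5). Copied 'WMIWM' from pos 2. Output: "WIWMIWMISWMIWM"
Token 8: backref(off=6, len=5). Copied 'SWMIW' from pos 8. Output: "WIWMIWMISWMIWMSWMIW"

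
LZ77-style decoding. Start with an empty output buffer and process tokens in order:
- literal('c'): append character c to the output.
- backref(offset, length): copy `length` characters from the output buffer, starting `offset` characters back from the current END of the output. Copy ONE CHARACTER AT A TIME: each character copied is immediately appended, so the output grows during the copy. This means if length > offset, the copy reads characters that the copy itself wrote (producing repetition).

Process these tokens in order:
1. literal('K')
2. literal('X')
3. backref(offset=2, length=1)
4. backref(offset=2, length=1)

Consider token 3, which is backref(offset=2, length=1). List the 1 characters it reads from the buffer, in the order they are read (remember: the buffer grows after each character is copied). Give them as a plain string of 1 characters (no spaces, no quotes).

Token 1: literal('K'). Output: "K"
Token 2: literal('X'). Output: "KX"
Token 3: backref(off=2, len=1). Buffer before: "KX" (len 2)
  byte 1: read out[0]='K', append. Buffer now: "KXK"

Answer: K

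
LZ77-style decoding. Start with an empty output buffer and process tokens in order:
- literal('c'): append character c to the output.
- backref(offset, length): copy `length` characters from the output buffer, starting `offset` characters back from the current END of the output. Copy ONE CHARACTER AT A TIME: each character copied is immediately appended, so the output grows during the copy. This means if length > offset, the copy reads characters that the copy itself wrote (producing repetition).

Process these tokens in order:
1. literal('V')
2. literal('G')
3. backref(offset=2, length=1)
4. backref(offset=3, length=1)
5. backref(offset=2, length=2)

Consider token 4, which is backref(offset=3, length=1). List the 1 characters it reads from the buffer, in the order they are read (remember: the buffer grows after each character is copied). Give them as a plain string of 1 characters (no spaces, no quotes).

Token 1: literal('V'). Output: "V"
Token 2: literal('G'). Output: "VG"
Token 3: backref(off=2, len=1). Copied 'V' from pos 0. Output: "VGV"
Token 4: backref(off=3, len=1). Buffer before: "VGV" (len 3)
  byte 1: read out[0]='V', append. Buffer now: "VGVV"

Answer: V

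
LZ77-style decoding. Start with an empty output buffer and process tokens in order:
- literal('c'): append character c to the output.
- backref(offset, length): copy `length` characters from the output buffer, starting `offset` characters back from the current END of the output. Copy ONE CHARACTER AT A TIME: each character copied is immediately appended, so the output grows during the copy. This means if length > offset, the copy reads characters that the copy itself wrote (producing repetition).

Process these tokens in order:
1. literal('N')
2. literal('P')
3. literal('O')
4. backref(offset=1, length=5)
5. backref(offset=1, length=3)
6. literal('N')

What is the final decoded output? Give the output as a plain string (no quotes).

Token 1: literal('N'). Output: "N"
Token 2: literal('P'). Output: "NP"
Token 3: literal('O'). Output: "NPO"
Token 4: backref(off=1, len=5) (overlapping!). Copied 'OOOOO' from pos 2. Output: "NPOOOOOO"
Token 5: backref(off=1, len=3) (overlapping!). Copied 'OOO' from pos 7. Output: "NPOOOOOOOOO"
Token 6: literal('N'). Output: "NPOOOOOOOOON"

Answer: NPOOOOOOOOON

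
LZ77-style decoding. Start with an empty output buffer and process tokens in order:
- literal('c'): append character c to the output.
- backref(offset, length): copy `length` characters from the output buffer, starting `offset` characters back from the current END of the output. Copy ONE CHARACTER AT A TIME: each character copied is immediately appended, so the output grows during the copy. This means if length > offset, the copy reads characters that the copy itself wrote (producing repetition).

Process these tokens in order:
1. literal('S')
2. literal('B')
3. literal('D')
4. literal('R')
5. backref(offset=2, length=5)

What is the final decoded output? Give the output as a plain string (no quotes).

Answer: SBDRDRDRD

Derivation:
Token 1: literal('S'). Output: "S"
Token 2: literal('B'). Output: "SB"
Token 3: literal('D'). Output: "SBD"
Token 4: literal('R'). Output: "SBDR"
Token 5: backref(off=2, len=5) (overlapping!). Copied 'DRDRD' from pos 2. Output: "SBDRDRDRD"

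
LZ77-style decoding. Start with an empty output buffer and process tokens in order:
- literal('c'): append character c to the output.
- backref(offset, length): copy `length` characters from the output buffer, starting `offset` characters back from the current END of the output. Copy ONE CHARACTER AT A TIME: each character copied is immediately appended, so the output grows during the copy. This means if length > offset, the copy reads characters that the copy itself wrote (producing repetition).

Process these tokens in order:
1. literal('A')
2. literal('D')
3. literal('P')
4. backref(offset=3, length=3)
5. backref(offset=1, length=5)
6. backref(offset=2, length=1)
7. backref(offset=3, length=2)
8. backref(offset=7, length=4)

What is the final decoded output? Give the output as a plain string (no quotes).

Answer: ADPADPPPPPPPPPPPPP

Derivation:
Token 1: literal('A'). Output: "A"
Token 2: literal('D'). Output: "AD"
Token 3: literal('P'). Output: "ADP"
Token 4: backref(off=3, len=3). Copied 'ADP' from pos 0. Output: "ADPADP"
Token 5: backref(off=1, len=5) (overlapping!). Copied 'PPPPP' from pos 5. Output: "ADPADPPPPPP"
Token 6: backref(off=2, len=1). Copied 'P' from pos 9. Output: "ADPADPPPPPPP"
Token 7: backref(off=3, len=2). Copied 'PP' from pos 9. Output: "ADPADPPPPPPPPP"
Token 8: backref(off=7, len=4). Copied 'PPPP' from pos 7. Output: "ADPADPPPPPPPPPPPPP"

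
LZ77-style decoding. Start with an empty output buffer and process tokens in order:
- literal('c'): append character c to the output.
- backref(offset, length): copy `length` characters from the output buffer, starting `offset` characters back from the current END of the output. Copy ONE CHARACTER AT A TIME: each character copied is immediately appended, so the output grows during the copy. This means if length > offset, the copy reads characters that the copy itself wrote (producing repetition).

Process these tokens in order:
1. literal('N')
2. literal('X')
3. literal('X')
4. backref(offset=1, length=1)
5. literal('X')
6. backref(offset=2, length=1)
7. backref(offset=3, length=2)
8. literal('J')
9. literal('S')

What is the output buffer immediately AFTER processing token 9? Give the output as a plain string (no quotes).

Answer: NXXXXXXXJS

Derivation:
Token 1: literal('N'). Output: "N"
Token 2: literal('X'). Output: "NX"
Token 3: literal('X'). Output: "NXX"
Token 4: backref(off=1, len=1). Copied 'X' from pos 2. Output: "NXXX"
Token 5: literal('X'). Output: "NXXXX"
Token 6: backref(off=2, len=1). Copied 'X' from pos 3. Output: "NXXXXX"
Token 7: backref(off=3, len=2). Copied 'XX' from pos 3. Output: "NXXXXXXX"
Token 8: literal('J'). Output: "NXXXXXXXJ"
Token 9: literal('S'). Output: "NXXXXXXXJS"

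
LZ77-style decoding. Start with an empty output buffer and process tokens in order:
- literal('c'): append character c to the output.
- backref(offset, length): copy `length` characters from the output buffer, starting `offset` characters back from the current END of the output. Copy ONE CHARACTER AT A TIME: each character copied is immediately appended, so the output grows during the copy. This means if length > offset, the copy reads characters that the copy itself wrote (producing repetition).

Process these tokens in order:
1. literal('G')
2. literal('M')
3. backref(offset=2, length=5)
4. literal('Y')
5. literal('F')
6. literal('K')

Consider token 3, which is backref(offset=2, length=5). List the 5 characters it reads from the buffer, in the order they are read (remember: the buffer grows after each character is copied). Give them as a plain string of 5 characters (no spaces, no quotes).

Answer: GMGMG

Derivation:
Token 1: literal('G'). Output: "G"
Token 2: literal('M'). Output: "GM"
Token 3: backref(off=2, len=5). Buffer before: "GM" (len 2)
  byte 1: read out[0]='G', append. Buffer now: "GMG"
  byte 2: read out[1]='M', append. Buffer now: "GMGM"
  byte 3: read out[2]='G', append. Buffer now: "GMGMG"
  byte 4: read out[3]='M', append. Buffer now: "GMGMGM"
  byte 5: read out[4]='G', append. Buffer now: "GMGMGMG"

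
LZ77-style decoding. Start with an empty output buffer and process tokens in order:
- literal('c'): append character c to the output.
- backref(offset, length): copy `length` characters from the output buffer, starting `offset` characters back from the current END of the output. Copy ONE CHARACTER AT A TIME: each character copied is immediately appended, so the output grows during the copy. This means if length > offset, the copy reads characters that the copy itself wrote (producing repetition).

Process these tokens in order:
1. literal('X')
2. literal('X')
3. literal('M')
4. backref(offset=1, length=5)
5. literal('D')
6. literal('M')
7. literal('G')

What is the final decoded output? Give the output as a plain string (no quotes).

Answer: XXMMMMMMDMG

Derivation:
Token 1: literal('X'). Output: "X"
Token 2: literal('X'). Output: "XX"
Token 3: literal('M'). Output: "XXM"
Token 4: backref(off=1, len=5) (overlapping!). Copied 'MMMMM' from pos 2. Output: "XXMMMMMM"
Token 5: literal('D'). Output: "XXMMMMMMD"
Token 6: literal('M'). Output: "XXMMMMMMDM"
Token 7: literal('G'). Output: "XXMMMMMMDMG"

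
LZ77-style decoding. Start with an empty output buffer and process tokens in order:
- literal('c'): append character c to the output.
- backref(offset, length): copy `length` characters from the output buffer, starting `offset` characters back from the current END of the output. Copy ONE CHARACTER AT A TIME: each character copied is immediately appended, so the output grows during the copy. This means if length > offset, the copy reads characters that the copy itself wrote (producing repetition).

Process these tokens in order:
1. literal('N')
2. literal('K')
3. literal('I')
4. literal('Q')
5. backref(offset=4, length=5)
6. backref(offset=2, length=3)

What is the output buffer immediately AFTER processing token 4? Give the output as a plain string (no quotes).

Answer: NKIQ

Derivation:
Token 1: literal('N'). Output: "N"
Token 2: literal('K'). Output: "NK"
Token 3: literal('I'). Output: "NKI"
Token 4: literal('Q'). Output: "NKIQ"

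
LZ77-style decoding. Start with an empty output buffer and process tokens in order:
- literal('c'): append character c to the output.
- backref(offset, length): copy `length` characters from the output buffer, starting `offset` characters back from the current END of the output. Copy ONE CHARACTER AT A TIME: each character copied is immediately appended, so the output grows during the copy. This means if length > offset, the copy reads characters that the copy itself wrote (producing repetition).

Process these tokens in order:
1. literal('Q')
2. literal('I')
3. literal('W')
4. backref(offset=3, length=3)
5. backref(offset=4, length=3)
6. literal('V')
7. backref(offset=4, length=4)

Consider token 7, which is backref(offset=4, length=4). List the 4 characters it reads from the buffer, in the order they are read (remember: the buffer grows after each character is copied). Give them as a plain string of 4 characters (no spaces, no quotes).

Token 1: literal('Q'). Output: "Q"
Token 2: literal('I'). Output: "QI"
Token 3: literal('W'). Output: "QIW"
Token 4: backref(off=3, len=3). Copied 'QIW' from pos 0. Output: "QIWQIW"
Token 5: backref(off=4, len=3). Copied 'WQI' from pos 2. Output: "QIWQIWWQI"
Token 6: literal('V'). Output: "QIWQIWWQIV"
Token 7: backref(off=4, len=4). Buffer before: "QIWQIWWQIV" (len 10)
  byte 1: read out[6]='W', append. Buffer now: "QIWQIWWQIVW"
  byte 2: read out[7]='Q', append. Buffer now: "QIWQIWWQIVWQ"
  byte 3: read out[8]='I', append. Buffer now: "QIWQIWWQIVWQI"
  byte 4: read out[9]='V', append. Buffer now: "QIWQIWWQIVWQIV"

Answer: WQIV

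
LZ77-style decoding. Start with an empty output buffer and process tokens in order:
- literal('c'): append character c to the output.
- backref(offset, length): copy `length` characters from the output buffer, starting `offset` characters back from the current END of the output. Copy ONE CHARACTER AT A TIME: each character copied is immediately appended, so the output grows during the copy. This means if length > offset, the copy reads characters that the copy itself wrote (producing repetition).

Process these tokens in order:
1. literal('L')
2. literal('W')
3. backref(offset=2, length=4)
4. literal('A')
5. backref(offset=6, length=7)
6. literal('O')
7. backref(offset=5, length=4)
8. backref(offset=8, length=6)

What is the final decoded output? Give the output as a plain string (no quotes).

Answer: LWLWLWAWLWLWAWOLWAWWAWOLW

Derivation:
Token 1: literal('L'). Output: "L"
Token 2: literal('W'). Output: "LW"
Token 3: backref(off=2, len=4) (overlapping!). Copied 'LWLW' from pos 0. Output: "LWLWLW"
Token 4: literal('A'). Output: "LWLWLWA"
Token 5: backref(off=6, len=7) (overlapping!). Copied 'WLWLWAW' from pos 1. Output: "LWLWLWAWLWLWAW"
Token 6: literal('O'). Output: "LWLWLWAWLWLWAWO"
Token 7: backref(off=5, len=4). Copied 'LWAW' from pos 10. Output: "LWLWLWAWLWLWAWOLWAW"
Token 8: backref(off=8, len=6). Copied 'WAWOLW' from pos 11. Output: "LWLWLWAWLWLWAWOLWAWWAWOLW"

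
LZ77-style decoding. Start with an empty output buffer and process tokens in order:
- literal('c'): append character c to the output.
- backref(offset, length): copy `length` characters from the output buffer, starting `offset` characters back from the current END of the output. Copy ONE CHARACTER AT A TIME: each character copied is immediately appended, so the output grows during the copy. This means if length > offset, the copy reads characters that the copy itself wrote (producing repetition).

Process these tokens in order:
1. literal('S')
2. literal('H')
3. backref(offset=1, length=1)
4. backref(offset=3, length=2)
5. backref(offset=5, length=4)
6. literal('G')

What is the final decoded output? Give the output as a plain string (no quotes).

Token 1: literal('S'). Output: "S"
Token 2: literal('H'). Output: "SH"
Token 3: backref(off=1, len=1). Copied 'H' from pos 1. Output: "SHH"
Token 4: backref(off=3, len=2). Copied 'SH' from pos 0. Output: "SHHSH"
Token 5: backref(off=5, len=4). Copied 'SHHS' from pos 0. Output: "SHHSHSHHS"
Token 6: literal('G'). Output: "SHHSHSHHSG"

Answer: SHHSHSHHSG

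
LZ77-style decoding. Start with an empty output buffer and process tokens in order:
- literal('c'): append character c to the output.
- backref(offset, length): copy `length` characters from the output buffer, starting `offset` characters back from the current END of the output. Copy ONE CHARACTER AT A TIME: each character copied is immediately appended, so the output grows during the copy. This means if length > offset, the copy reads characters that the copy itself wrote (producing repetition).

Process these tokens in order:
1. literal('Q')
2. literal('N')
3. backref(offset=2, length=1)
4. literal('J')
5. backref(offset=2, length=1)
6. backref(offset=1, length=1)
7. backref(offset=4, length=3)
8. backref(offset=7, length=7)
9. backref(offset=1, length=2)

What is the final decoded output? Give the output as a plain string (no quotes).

Answer: QNQJQQQJQQJQQQJQQQ

Derivation:
Token 1: literal('Q'). Output: "Q"
Token 2: literal('N'). Output: "QN"
Token 3: backref(off=2, len=1). Copied 'Q' from pos 0. Output: "QNQ"
Token 4: literal('J'). Output: "QNQJ"
Token 5: backref(off=2, len=1). Copied 'Q' from pos 2. Output: "QNQJQ"
Token 6: backref(off=1, len=1). Copied 'Q' from pos 4. Output: "QNQJQQ"
Token 7: backref(off=4, len=3). Copied 'QJQ' from pos 2. Output: "QNQJQQQJQ"
Token 8: backref(off=7, len=7). Copied 'QJQQQJQ' from pos 2. Output: "QNQJQQQJQQJQQQJQ"
Token 9: backref(off=1, len=2) (overlapping!). Copied 'QQ' from pos 15. Output: "QNQJQQQJQQJQQQJQQQ"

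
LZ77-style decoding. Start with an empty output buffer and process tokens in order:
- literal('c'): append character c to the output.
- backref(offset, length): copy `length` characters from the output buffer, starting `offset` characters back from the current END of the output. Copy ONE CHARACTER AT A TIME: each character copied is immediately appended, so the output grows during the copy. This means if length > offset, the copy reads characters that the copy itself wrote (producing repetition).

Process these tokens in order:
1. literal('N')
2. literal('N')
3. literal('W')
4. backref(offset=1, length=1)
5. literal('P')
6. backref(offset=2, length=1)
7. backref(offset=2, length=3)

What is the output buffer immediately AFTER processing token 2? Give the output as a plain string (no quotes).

Token 1: literal('N'). Output: "N"
Token 2: literal('N'). Output: "NN"

Answer: NN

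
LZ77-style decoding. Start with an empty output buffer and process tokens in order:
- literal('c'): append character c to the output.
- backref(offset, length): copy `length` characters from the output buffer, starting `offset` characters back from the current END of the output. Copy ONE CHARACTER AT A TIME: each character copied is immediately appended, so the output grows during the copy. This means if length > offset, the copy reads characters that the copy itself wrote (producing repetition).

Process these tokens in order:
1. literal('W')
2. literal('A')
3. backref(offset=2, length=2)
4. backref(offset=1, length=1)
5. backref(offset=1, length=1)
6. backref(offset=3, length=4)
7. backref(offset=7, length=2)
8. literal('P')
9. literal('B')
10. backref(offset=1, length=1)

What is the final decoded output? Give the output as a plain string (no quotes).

Answer: WAWAAAAAAAAAPBB

Derivation:
Token 1: literal('W'). Output: "W"
Token 2: literal('A'). Output: "WA"
Token 3: backref(off=2, len=2). Copied 'WA' from pos 0. Output: "WAWA"
Token 4: backref(off=1, len=1). Copied 'A' from pos 3. Output: "WAWAA"
Token 5: backref(off=1, len=1). Copied 'A' from pos 4. Output: "WAWAAA"
Token 6: backref(off=3, len=4) (overlapping!). Copied 'AAAA' from pos 3. Output: "WAWAAAAAAA"
Token 7: backref(off=7, len=2). Copied 'AA' from pos 3. Output: "WAWAAAAAAAAA"
Token 8: literal('P'). Output: "WAWAAAAAAAAAP"
Token 9: literal('B'). Output: "WAWAAAAAAAAAPB"
Token 10: backref(off=1, len=1). Copied 'B' from pos 13. Output: "WAWAAAAAAAAAPBB"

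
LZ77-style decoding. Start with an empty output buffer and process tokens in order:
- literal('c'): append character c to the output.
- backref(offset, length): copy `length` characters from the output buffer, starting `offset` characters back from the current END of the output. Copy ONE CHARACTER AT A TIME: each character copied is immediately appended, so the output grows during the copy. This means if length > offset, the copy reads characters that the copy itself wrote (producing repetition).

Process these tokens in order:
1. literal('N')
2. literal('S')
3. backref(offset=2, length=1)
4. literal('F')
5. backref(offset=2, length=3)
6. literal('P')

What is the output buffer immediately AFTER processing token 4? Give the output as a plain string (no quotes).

Answer: NSNF

Derivation:
Token 1: literal('N'). Output: "N"
Token 2: literal('S'). Output: "NS"
Token 3: backref(off=2, len=1). Copied 'N' from pos 0. Output: "NSN"
Token 4: literal('F'). Output: "NSNF"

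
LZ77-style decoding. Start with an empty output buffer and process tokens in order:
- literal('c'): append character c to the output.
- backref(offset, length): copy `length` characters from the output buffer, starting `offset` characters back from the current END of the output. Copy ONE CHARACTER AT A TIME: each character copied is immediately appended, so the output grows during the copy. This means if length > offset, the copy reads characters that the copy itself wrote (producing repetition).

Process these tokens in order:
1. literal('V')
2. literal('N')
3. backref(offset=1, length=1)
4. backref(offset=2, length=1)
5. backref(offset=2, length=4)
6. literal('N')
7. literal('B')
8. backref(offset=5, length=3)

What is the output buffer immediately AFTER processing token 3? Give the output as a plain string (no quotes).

Token 1: literal('V'). Output: "V"
Token 2: literal('N'). Output: "VN"
Token 3: backref(off=1, len=1). Copied 'N' from pos 1. Output: "VNN"

Answer: VNN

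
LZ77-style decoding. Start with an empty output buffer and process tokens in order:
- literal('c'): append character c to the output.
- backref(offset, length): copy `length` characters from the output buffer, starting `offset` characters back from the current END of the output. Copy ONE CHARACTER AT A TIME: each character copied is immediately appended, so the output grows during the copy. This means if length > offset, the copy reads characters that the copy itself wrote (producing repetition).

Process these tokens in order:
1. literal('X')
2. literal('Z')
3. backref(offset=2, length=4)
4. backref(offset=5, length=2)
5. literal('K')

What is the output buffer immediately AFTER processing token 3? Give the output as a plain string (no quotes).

Token 1: literal('X'). Output: "X"
Token 2: literal('Z'). Output: "XZ"
Token 3: backref(off=2, len=4) (overlapping!). Copied 'XZXZ' from pos 0. Output: "XZXZXZ"

Answer: XZXZXZ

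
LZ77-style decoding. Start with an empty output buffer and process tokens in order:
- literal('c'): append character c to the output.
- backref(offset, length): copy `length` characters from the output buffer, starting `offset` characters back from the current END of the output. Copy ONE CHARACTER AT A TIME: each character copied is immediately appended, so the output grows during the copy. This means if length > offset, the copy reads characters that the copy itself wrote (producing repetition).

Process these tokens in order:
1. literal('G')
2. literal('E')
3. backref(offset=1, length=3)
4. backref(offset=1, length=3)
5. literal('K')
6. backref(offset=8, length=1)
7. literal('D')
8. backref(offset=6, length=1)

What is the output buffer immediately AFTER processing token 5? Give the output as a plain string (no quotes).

Token 1: literal('G'). Output: "G"
Token 2: literal('E'). Output: "GE"
Token 3: backref(off=1, len=3) (overlapping!). Copied 'EEE' from pos 1. Output: "GEEEE"
Token 4: backref(off=1, len=3) (overlapping!). Copied 'EEE' from pos 4. Output: "GEEEEEEE"
Token 5: literal('K'). Output: "GEEEEEEEK"

Answer: GEEEEEEEK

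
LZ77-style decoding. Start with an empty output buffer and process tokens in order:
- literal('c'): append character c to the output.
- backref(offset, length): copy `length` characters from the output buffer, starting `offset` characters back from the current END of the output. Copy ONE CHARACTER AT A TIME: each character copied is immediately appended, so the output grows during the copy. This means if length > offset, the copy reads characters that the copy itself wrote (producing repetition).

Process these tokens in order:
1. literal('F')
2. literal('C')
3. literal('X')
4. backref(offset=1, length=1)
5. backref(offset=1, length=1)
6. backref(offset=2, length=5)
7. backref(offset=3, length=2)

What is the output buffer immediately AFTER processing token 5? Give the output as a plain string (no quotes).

Token 1: literal('F'). Output: "F"
Token 2: literal('C'). Output: "FC"
Token 3: literal('X'). Output: "FCX"
Token 4: backref(off=1, len=1). Copied 'X' from pos 2. Output: "FCXX"
Token 5: backref(off=1, len=1). Copied 'X' from pos 3. Output: "FCXXX"

Answer: FCXXX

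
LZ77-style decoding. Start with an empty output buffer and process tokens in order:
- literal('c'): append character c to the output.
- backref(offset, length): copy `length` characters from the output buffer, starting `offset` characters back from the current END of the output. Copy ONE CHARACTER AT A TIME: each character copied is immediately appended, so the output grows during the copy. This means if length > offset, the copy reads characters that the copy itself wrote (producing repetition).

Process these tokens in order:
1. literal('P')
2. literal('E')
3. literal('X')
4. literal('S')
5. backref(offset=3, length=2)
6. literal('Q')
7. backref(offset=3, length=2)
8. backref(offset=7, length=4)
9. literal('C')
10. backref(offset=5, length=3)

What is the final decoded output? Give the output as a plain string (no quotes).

Token 1: literal('P'). Output: "P"
Token 2: literal('E'). Output: "PE"
Token 3: literal('X'). Output: "PEX"
Token 4: literal('S'). Output: "PEXS"
Token 5: backref(off=3, len=2). Copied 'EX' from pos 1. Output: "PEXSEX"
Token 6: literal('Q'). Output: "PEXSEXQ"
Token 7: backref(off=3, len=2). Copied 'EX' from pos 4. Output: "PEXSEXQEX"
Token 8: backref(off=7, len=4). Copied 'XSEX' from pos 2. Output: "PEXSEXQEXXSEX"
Token 9: literal('C'). Output: "PEXSEXQEXXSEXC"
Token 10: backref(off=5, len=3). Copied 'XSE' from pos 9. Output: "PEXSEXQEXXSEXCXSE"

Answer: PEXSEXQEXXSEXCXSE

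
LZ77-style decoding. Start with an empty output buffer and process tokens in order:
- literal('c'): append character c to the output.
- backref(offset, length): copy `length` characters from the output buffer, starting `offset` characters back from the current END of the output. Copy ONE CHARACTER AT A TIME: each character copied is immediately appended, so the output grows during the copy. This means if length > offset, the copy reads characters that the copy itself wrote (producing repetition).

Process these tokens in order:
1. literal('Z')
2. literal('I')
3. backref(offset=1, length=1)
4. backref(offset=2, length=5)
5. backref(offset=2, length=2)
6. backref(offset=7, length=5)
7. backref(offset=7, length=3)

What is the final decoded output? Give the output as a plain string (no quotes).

Token 1: literal('Z'). Output: "Z"
Token 2: literal('I'). Output: "ZI"
Token 3: backref(off=1, len=1). Copied 'I' from pos 1. Output: "ZII"
Token 4: backref(off=2, len=5) (overlapping!). Copied 'IIIII' from pos 1. Output: "ZIIIIIII"
Token 5: backref(off=2, len=2). Copied 'II' from pos 6. Output: "ZIIIIIIIII"
Token 6: backref(off=7, len=5). Copied 'IIIII' from pos 3. Output: "ZIIIIIIIIIIIIII"
Token 7: backref(off=7, len=3). Copied 'III' from pos 8. Output: "ZIIIIIIIIIIIIIIIII"

Answer: ZIIIIIIIIIIIIIIIII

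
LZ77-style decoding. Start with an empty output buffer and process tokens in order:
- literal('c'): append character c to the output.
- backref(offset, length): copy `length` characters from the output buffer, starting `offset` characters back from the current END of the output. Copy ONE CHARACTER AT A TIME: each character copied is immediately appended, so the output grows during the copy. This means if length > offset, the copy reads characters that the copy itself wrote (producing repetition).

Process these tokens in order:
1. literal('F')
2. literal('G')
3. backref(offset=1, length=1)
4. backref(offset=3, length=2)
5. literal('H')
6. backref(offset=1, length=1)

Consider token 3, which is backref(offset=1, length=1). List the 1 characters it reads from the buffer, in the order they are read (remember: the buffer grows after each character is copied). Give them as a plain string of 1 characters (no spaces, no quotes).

Answer: G

Derivation:
Token 1: literal('F'). Output: "F"
Token 2: literal('G'). Output: "FG"
Token 3: backref(off=1, len=1). Buffer before: "FG" (len 2)
  byte 1: read out[1]='G', append. Buffer now: "FGG"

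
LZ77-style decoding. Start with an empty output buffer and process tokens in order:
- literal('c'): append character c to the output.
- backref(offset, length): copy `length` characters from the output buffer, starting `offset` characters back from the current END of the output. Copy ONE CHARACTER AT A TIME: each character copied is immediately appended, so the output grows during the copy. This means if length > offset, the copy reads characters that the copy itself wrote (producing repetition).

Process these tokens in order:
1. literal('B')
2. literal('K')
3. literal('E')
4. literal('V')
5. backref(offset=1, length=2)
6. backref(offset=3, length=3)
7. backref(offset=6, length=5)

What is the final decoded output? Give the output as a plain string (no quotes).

Answer: BKEVVVVVVVVVVV

Derivation:
Token 1: literal('B'). Output: "B"
Token 2: literal('K'). Output: "BK"
Token 3: literal('E'). Output: "BKE"
Token 4: literal('V'). Output: "BKEV"
Token 5: backref(off=1, len=2) (overlapping!). Copied 'VV' from pos 3. Output: "BKEVVV"
Token 6: backref(off=3, len=3). Copied 'VVV' from pos 3. Output: "BKEVVVVVV"
Token 7: backref(off=6, len=5). Copied 'VVVVV' from pos 3. Output: "BKEVVVVVVVVVVV"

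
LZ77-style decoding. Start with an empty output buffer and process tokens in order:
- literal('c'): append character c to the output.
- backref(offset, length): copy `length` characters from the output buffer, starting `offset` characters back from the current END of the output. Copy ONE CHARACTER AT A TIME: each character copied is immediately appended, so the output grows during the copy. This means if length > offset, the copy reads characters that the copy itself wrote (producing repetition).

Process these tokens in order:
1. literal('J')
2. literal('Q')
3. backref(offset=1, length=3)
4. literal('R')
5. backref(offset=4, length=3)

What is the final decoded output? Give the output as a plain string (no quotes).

Answer: JQQQQRQQQ

Derivation:
Token 1: literal('J'). Output: "J"
Token 2: literal('Q'). Output: "JQ"
Token 3: backref(off=1, len=3) (overlapping!). Copied 'QQQ' from pos 1. Output: "JQQQQ"
Token 4: literal('R'). Output: "JQQQQR"
Token 5: backref(off=4, len=3). Copied 'QQQ' from pos 2. Output: "JQQQQRQQQ"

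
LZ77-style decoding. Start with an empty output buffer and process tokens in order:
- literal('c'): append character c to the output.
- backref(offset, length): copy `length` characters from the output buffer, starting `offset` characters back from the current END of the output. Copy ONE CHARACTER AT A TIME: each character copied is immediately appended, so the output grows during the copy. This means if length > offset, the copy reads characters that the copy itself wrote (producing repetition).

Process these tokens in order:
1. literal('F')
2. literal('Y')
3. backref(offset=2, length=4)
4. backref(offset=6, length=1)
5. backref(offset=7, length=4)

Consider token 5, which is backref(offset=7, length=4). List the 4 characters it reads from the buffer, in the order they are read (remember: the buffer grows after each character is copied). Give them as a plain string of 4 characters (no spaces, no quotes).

Answer: FYFY

Derivation:
Token 1: literal('F'). Output: "F"
Token 2: literal('Y'). Output: "FY"
Token 3: backref(off=2, len=4) (overlapping!). Copied 'FYFY' from pos 0. Output: "FYFYFY"
Token 4: backref(off=6, len=1). Copied 'F' from pos 0. Output: "FYFYFYF"
Token 5: backref(off=7, len=4). Buffer before: "FYFYFYF" (len 7)
  byte 1: read out[0]='F', append. Buffer now: "FYFYFYFF"
  byte 2: read out[1]='Y', append. Buffer now: "FYFYFYFFY"
  byte 3: read out[2]='F', append. Buffer now: "FYFYFYFFYF"
  byte 4: read out[3]='Y', append. Buffer now: "FYFYFYFFYFY"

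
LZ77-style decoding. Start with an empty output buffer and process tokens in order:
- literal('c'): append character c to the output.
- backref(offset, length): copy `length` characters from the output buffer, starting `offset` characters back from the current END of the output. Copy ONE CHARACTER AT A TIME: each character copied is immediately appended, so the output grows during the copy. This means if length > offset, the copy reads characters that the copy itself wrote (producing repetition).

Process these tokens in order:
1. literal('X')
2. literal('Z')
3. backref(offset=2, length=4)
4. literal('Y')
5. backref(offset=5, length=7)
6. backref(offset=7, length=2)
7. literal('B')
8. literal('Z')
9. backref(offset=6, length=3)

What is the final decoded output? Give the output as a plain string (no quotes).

Answer: XZXZXZYXZXZYXZXZBZXZX

Derivation:
Token 1: literal('X'). Output: "X"
Token 2: literal('Z'). Output: "XZ"
Token 3: backref(off=2, len=4) (overlapping!). Copied 'XZXZ' from pos 0. Output: "XZXZXZ"
Token 4: literal('Y'). Output: "XZXZXZY"
Token 5: backref(off=5, len=7) (overlapping!). Copied 'XZXZYXZ' from pos 2. Output: "XZXZXZYXZXZYXZ"
Token 6: backref(off=7, len=2). Copied 'XZ' from pos 7. Output: "XZXZXZYXZXZYXZXZ"
Token 7: literal('B'). Output: "XZXZXZYXZXZYXZXZB"
Token 8: literal('Z'). Output: "XZXZXZYXZXZYXZXZBZ"
Token 9: backref(off=6, len=3). Copied 'XZX' from pos 12. Output: "XZXZXZYXZXZYXZXZBZXZX"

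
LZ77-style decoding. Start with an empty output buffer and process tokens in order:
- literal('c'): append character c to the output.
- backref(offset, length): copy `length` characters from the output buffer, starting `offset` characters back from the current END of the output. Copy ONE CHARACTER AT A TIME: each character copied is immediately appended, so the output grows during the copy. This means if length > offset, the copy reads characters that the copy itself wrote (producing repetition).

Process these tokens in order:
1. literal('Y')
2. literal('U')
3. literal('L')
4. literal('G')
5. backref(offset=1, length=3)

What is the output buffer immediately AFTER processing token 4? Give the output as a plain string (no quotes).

Answer: YULG

Derivation:
Token 1: literal('Y'). Output: "Y"
Token 2: literal('U'). Output: "YU"
Token 3: literal('L'). Output: "YUL"
Token 4: literal('G'). Output: "YULG"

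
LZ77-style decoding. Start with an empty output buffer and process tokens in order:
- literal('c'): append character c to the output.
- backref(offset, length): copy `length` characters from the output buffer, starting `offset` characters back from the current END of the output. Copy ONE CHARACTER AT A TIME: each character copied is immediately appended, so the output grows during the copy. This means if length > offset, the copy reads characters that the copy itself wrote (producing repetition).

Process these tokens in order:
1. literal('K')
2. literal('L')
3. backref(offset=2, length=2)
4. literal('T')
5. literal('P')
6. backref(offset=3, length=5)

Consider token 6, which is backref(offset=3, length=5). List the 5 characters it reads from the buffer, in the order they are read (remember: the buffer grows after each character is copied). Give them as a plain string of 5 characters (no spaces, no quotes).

Token 1: literal('K'). Output: "K"
Token 2: literal('L'). Output: "KL"
Token 3: backref(off=2, len=2). Copied 'KL' from pos 0. Output: "KLKL"
Token 4: literal('T'). Output: "KLKLT"
Token 5: literal('P'). Output: "KLKLTP"
Token 6: backref(off=3, len=5). Buffer before: "KLKLTP" (len 6)
  byte 1: read out[3]='L', append. Buffer now: "KLKLTPL"
  byte 2: read out[4]='T', append. Buffer now: "KLKLTPLT"
  byte 3: read out[5]='P', append. Buffer now: "KLKLTPLTP"
  byte 4: read out[6]='L', append. Buffer now: "KLKLTPLTPL"
  byte 5: read out[7]='T', append. Buffer now: "KLKLTPLTPLT"

Answer: LTPLT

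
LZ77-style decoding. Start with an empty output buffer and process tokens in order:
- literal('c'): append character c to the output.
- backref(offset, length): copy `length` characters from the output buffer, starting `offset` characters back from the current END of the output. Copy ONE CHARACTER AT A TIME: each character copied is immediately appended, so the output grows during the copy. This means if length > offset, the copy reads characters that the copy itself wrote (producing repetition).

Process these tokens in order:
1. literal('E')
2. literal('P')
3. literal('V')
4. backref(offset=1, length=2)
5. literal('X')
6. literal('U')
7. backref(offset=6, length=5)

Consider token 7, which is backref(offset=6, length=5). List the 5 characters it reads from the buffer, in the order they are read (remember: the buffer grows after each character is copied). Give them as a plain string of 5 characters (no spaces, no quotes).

Token 1: literal('E'). Output: "E"
Token 2: literal('P'). Output: "EP"
Token 3: literal('V'). Output: "EPV"
Token 4: backref(off=1, len=2) (overlapping!). Copied 'VV' from pos 2. Output: "EPVVV"
Token 5: literal('X'). Output: "EPVVVX"
Token 6: literal('U'). Output: "EPVVVXU"
Token 7: backref(off=6, len=5). Buffer before: "EPVVVXU" (len 7)
  byte 1: read out[1]='P', append. Buffer now: "EPVVVXUP"
  byte 2: read out[2]='V', append. Buffer now: "EPVVVXUPV"
  byte 3: read out[3]='V', append. Buffer now: "EPVVVXUPVV"
  byte 4: read out[4]='V', append. Buffer now: "EPVVVXUPVVV"
  byte 5: read out[5]='X', append. Buffer now: "EPVVVXUPVVVX"

Answer: PVVVX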